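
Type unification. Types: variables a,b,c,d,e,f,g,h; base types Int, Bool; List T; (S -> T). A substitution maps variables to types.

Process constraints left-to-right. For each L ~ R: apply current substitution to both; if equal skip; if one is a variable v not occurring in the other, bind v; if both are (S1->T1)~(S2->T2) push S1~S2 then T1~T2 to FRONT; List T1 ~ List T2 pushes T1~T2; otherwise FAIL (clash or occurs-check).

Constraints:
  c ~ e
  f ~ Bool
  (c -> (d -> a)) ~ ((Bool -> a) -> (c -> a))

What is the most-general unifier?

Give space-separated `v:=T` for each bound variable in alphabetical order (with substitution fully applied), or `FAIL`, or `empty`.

step 1: unify c ~ e  [subst: {-} | 2 pending]
  bind c := e
step 2: unify f ~ Bool  [subst: {c:=e} | 1 pending]
  bind f := Bool
step 3: unify (e -> (d -> a)) ~ ((Bool -> a) -> (e -> a))  [subst: {c:=e, f:=Bool} | 0 pending]
  -> decompose arrow: push e~(Bool -> a), (d -> a)~(e -> a)
step 4: unify e ~ (Bool -> a)  [subst: {c:=e, f:=Bool} | 1 pending]
  bind e := (Bool -> a)
step 5: unify (d -> a) ~ ((Bool -> a) -> a)  [subst: {c:=e, f:=Bool, e:=(Bool -> a)} | 0 pending]
  -> decompose arrow: push d~(Bool -> a), a~a
step 6: unify d ~ (Bool -> a)  [subst: {c:=e, f:=Bool, e:=(Bool -> a)} | 1 pending]
  bind d := (Bool -> a)
step 7: unify a ~ a  [subst: {c:=e, f:=Bool, e:=(Bool -> a), d:=(Bool -> a)} | 0 pending]
  -> identical, skip

Answer: c:=(Bool -> a) d:=(Bool -> a) e:=(Bool -> a) f:=Bool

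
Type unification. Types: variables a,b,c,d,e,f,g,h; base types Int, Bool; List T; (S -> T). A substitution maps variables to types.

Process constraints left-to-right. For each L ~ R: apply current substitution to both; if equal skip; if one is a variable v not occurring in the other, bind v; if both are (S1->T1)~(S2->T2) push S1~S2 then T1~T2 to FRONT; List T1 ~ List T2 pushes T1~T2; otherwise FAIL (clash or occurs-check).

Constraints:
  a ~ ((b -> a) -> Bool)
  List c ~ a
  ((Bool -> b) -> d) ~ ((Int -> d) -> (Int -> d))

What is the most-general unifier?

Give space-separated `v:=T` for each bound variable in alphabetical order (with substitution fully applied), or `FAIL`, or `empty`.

Answer: FAIL

Derivation:
step 1: unify a ~ ((b -> a) -> Bool)  [subst: {-} | 2 pending]
  occurs-check fail: a in ((b -> a) -> Bool)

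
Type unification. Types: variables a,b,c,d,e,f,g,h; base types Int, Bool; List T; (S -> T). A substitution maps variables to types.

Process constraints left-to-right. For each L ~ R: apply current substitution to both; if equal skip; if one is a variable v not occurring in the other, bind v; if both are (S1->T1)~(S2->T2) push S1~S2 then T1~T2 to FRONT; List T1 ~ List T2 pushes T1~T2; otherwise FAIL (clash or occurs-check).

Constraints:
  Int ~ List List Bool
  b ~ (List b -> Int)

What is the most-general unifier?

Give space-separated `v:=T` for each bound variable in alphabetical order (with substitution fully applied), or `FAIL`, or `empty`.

step 1: unify Int ~ List List Bool  [subst: {-} | 1 pending]
  clash: Int vs List List Bool

Answer: FAIL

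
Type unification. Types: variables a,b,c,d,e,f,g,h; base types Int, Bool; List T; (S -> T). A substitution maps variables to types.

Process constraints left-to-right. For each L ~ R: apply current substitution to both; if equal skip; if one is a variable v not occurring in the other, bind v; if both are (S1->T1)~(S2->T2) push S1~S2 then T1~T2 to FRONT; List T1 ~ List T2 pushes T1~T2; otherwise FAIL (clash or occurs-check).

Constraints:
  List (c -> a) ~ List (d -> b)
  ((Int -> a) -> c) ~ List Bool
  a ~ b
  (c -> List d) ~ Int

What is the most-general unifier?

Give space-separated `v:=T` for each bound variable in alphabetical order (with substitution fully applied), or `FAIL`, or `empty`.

Answer: FAIL

Derivation:
step 1: unify List (c -> a) ~ List (d -> b)  [subst: {-} | 3 pending]
  -> decompose List: push (c -> a)~(d -> b)
step 2: unify (c -> a) ~ (d -> b)  [subst: {-} | 3 pending]
  -> decompose arrow: push c~d, a~b
step 3: unify c ~ d  [subst: {-} | 4 pending]
  bind c := d
step 4: unify a ~ b  [subst: {c:=d} | 3 pending]
  bind a := b
step 5: unify ((Int -> b) -> d) ~ List Bool  [subst: {c:=d, a:=b} | 2 pending]
  clash: ((Int -> b) -> d) vs List Bool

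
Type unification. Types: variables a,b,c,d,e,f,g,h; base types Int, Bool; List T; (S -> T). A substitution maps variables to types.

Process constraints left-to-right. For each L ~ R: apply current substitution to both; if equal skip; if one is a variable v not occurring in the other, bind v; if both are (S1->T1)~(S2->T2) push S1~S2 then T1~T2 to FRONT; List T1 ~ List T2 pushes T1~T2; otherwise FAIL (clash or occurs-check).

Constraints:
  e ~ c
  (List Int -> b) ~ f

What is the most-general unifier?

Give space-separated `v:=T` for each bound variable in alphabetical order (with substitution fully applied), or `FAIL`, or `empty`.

step 1: unify e ~ c  [subst: {-} | 1 pending]
  bind e := c
step 2: unify (List Int -> b) ~ f  [subst: {e:=c} | 0 pending]
  bind f := (List Int -> b)

Answer: e:=c f:=(List Int -> b)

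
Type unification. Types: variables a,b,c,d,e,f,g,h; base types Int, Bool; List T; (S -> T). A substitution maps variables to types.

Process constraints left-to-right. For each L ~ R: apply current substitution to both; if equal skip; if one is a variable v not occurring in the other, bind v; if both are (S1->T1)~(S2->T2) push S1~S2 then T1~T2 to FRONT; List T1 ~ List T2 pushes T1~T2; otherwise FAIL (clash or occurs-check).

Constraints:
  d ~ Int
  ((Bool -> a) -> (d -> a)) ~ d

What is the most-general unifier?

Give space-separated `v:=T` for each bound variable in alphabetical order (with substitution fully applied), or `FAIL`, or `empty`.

step 1: unify d ~ Int  [subst: {-} | 1 pending]
  bind d := Int
step 2: unify ((Bool -> a) -> (Int -> a)) ~ Int  [subst: {d:=Int} | 0 pending]
  clash: ((Bool -> a) -> (Int -> a)) vs Int

Answer: FAIL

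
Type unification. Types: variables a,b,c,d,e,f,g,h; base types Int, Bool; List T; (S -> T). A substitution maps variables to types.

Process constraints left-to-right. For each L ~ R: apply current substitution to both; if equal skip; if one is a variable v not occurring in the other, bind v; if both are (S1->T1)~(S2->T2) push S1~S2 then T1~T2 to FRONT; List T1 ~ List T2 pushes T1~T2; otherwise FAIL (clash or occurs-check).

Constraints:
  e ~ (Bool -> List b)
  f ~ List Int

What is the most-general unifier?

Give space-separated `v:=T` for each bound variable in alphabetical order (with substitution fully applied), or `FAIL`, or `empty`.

Answer: e:=(Bool -> List b) f:=List Int

Derivation:
step 1: unify e ~ (Bool -> List b)  [subst: {-} | 1 pending]
  bind e := (Bool -> List b)
step 2: unify f ~ List Int  [subst: {e:=(Bool -> List b)} | 0 pending]
  bind f := List Int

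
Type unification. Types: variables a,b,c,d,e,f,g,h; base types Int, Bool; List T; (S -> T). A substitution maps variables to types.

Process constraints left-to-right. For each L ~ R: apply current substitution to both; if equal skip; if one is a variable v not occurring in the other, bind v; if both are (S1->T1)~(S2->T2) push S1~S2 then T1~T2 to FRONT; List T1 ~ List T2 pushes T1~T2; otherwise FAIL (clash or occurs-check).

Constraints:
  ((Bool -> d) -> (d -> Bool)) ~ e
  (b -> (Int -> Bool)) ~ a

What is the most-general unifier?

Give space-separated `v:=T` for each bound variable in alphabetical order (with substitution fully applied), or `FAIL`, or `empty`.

Answer: a:=(b -> (Int -> Bool)) e:=((Bool -> d) -> (d -> Bool))

Derivation:
step 1: unify ((Bool -> d) -> (d -> Bool)) ~ e  [subst: {-} | 1 pending]
  bind e := ((Bool -> d) -> (d -> Bool))
step 2: unify (b -> (Int -> Bool)) ~ a  [subst: {e:=((Bool -> d) -> (d -> Bool))} | 0 pending]
  bind a := (b -> (Int -> Bool))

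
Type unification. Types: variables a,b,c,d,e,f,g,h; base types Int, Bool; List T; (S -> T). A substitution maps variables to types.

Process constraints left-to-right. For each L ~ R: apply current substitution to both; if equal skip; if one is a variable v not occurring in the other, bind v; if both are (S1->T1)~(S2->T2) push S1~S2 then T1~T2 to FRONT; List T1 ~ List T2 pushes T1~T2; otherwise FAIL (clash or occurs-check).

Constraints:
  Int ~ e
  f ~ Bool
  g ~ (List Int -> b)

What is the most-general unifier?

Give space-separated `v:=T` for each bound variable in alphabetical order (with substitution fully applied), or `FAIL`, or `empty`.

step 1: unify Int ~ e  [subst: {-} | 2 pending]
  bind e := Int
step 2: unify f ~ Bool  [subst: {e:=Int} | 1 pending]
  bind f := Bool
step 3: unify g ~ (List Int -> b)  [subst: {e:=Int, f:=Bool} | 0 pending]
  bind g := (List Int -> b)

Answer: e:=Int f:=Bool g:=(List Int -> b)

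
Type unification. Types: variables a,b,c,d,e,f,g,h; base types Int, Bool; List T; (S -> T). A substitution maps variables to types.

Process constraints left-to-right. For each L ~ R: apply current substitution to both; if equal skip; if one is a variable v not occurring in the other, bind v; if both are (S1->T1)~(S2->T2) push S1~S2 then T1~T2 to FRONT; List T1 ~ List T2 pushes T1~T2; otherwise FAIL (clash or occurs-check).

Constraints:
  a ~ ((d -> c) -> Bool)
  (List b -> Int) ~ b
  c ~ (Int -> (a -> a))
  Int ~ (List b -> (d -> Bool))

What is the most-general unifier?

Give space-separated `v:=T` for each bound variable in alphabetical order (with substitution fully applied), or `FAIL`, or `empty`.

step 1: unify a ~ ((d -> c) -> Bool)  [subst: {-} | 3 pending]
  bind a := ((d -> c) -> Bool)
step 2: unify (List b -> Int) ~ b  [subst: {a:=((d -> c) -> Bool)} | 2 pending]
  occurs-check fail

Answer: FAIL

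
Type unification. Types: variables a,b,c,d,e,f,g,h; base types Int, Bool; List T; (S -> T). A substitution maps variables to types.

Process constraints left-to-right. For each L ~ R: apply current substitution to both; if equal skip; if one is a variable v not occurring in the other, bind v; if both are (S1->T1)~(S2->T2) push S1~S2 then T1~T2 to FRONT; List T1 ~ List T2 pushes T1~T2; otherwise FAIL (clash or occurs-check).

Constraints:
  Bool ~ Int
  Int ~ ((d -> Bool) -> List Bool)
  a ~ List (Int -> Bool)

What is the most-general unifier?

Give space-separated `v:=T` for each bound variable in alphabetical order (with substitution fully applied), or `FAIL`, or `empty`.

step 1: unify Bool ~ Int  [subst: {-} | 2 pending]
  clash: Bool vs Int

Answer: FAIL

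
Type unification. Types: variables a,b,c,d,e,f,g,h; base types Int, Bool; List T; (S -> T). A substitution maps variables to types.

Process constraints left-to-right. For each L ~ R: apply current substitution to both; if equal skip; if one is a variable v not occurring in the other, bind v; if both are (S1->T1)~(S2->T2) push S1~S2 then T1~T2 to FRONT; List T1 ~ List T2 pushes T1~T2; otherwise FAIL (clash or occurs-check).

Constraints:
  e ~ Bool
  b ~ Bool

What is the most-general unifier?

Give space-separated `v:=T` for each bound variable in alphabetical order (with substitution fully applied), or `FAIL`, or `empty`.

Answer: b:=Bool e:=Bool

Derivation:
step 1: unify e ~ Bool  [subst: {-} | 1 pending]
  bind e := Bool
step 2: unify b ~ Bool  [subst: {e:=Bool} | 0 pending]
  bind b := Bool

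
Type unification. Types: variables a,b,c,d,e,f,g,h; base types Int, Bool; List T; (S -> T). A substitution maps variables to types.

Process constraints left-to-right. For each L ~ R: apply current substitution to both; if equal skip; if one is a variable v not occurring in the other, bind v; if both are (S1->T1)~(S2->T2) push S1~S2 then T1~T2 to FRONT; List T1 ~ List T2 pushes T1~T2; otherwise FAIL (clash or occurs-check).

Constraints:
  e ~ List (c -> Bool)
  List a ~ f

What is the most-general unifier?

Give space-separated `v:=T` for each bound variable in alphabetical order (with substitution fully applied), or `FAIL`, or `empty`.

Answer: e:=List (c -> Bool) f:=List a

Derivation:
step 1: unify e ~ List (c -> Bool)  [subst: {-} | 1 pending]
  bind e := List (c -> Bool)
step 2: unify List a ~ f  [subst: {e:=List (c -> Bool)} | 0 pending]
  bind f := List a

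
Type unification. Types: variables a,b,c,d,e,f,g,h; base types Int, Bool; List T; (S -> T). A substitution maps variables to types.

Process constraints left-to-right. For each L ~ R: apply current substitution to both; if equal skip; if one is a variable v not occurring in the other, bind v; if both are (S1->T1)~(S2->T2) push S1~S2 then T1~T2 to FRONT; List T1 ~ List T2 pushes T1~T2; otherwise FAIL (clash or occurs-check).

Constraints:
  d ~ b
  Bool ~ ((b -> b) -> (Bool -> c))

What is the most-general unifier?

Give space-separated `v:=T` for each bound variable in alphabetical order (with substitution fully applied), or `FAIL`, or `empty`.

Answer: FAIL

Derivation:
step 1: unify d ~ b  [subst: {-} | 1 pending]
  bind d := b
step 2: unify Bool ~ ((b -> b) -> (Bool -> c))  [subst: {d:=b} | 0 pending]
  clash: Bool vs ((b -> b) -> (Bool -> c))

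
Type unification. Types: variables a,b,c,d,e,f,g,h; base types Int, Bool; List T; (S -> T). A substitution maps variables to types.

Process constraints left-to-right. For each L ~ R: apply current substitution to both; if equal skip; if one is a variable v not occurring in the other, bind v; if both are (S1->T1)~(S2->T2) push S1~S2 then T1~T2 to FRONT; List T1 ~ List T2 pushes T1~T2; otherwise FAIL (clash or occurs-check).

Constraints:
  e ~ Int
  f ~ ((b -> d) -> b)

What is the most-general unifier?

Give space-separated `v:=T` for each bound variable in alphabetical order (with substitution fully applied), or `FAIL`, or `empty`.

Answer: e:=Int f:=((b -> d) -> b)

Derivation:
step 1: unify e ~ Int  [subst: {-} | 1 pending]
  bind e := Int
step 2: unify f ~ ((b -> d) -> b)  [subst: {e:=Int} | 0 pending]
  bind f := ((b -> d) -> b)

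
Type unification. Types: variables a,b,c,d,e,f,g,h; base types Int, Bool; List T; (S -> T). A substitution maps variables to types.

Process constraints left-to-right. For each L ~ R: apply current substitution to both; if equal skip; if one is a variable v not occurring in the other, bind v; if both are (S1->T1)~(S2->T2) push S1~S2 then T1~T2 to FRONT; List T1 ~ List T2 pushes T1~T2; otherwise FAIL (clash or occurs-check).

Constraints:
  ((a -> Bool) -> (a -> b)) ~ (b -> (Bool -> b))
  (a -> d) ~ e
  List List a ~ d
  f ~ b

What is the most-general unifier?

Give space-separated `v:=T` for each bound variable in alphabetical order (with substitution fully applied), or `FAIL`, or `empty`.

Answer: a:=Bool b:=(Bool -> Bool) d:=List List Bool e:=(Bool -> List List Bool) f:=(Bool -> Bool)

Derivation:
step 1: unify ((a -> Bool) -> (a -> b)) ~ (b -> (Bool -> b))  [subst: {-} | 3 pending]
  -> decompose arrow: push (a -> Bool)~b, (a -> b)~(Bool -> b)
step 2: unify (a -> Bool) ~ b  [subst: {-} | 4 pending]
  bind b := (a -> Bool)
step 3: unify (a -> (a -> Bool)) ~ (Bool -> (a -> Bool))  [subst: {b:=(a -> Bool)} | 3 pending]
  -> decompose arrow: push a~Bool, (a -> Bool)~(a -> Bool)
step 4: unify a ~ Bool  [subst: {b:=(a -> Bool)} | 4 pending]
  bind a := Bool
step 5: unify (Bool -> Bool) ~ (Bool -> Bool)  [subst: {b:=(a -> Bool), a:=Bool} | 3 pending]
  -> identical, skip
step 6: unify (Bool -> d) ~ e  [subst: {b:=(a -> Bool), a:=Bool} | 2 pending]
  bind e := (Bool -> d)
step 7: unify List List Bool ~ d  [subst: {b:=(a -> Bool), a:=Bool, e:=(Bool -> d)} | 1 pending]
  bind d := List List Bool
step 8: unify f ~ (Bool -> Bool)  [subst: {b:=(a -> Bool), a:=Bool, e:=(Bool -> d), d:=List List Bool} | 0 pending]
  bind f := (Bool -> Bool)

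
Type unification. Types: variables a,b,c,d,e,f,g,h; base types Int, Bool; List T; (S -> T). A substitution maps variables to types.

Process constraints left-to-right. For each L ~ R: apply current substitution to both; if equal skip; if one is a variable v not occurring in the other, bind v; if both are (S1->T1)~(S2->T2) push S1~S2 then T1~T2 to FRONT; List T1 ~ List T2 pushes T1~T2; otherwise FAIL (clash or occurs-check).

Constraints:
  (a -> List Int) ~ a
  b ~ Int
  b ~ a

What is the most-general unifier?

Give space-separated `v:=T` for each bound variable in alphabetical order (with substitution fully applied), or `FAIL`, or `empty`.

step 1: unify (a -> List Int) ~ a  [subst: {-} | 2 pending]
  occurs-check fail

Answer: FAIL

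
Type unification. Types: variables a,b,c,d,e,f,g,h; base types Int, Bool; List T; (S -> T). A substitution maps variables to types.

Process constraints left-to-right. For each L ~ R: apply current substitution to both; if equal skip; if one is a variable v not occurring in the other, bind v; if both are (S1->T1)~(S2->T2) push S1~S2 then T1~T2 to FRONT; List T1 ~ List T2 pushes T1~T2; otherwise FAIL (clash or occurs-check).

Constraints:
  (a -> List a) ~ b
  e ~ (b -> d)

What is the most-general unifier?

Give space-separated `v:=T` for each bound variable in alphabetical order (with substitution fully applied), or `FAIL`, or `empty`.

Answer: b:=(a -> List a) e:=((a -> List a) -> d)

Derivation:
step 1: unify (a -> List a) ~ b  [subst: {-} | 1 pending]
  bind b := (a -> List a)
step 2: unify e ~ ((a -> List a) -> d)  [subst: {b:=(a -> List a)} | 0 pending]
  bind e := ((a -> List a) -> d)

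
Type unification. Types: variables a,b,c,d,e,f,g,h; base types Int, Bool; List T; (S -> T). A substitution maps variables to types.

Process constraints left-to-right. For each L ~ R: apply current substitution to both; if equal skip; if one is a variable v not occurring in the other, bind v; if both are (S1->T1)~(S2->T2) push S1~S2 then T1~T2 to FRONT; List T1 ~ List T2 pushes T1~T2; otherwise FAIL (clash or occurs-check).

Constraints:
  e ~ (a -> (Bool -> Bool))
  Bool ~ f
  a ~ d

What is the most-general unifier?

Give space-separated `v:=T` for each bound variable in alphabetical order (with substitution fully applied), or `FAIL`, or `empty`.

Answer: a:=d e:=(d -> (Bool -> Bool)) f:=Bool

Derivation:
step 1: unify e ~ (a -> (Bool -> Bool))  [subst: {-} | 2 pending]
  bind e := (a -> (Bool -> Bool))
step 2: unify Bool ~ f  [subst: {e:=(a -> (Bool -> Bool))} | 1 pending]
  bind f := Bool
step 3: unify a ~ d  [subst: {e:=(a -> (Bool -> Bool)), f:=Bool} | 0 pending]
  bind a := d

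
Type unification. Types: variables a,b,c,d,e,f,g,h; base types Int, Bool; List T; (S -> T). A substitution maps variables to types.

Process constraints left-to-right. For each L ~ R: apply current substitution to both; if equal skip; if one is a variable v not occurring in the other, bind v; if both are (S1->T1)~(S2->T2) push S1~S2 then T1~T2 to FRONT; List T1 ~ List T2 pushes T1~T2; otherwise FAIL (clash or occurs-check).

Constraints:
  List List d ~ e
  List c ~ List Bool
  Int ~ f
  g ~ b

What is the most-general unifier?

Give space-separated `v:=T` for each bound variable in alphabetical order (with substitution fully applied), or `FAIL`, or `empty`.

step 1: unify List List d ~ e  [subst: {-} | 3 pending]
  bind e := List List d
step 2: unify List c ~ List Bool  [subst: {e:=List List d} | 2 pending]
  -> decompose List: push c~Bool
step 3: unify c ~ Bool  [subst: {e:=List List d} | 2 pending]
  bind c := Bool
step 4: unify Int ~ f  [subst: {e:=List List d, c:=Bool} | 1 pending]
  bind f := Int
step 5: unify g ~ b  [subst: {e:=List List d, c:=Bool, f:=Int} | 0 pending]
  bind g := b

Answer: c:=Bool e:=List List d f:=Int g:=b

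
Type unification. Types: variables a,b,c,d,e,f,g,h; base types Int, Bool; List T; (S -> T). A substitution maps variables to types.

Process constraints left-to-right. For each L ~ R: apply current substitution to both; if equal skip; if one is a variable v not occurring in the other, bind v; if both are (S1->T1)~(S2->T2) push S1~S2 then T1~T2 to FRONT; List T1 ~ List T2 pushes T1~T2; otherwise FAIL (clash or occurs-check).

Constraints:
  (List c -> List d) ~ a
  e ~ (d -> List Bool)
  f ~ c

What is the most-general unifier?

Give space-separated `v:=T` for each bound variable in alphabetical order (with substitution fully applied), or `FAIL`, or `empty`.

Answer: a:=(List c -> List d) e:=(d -> List Bool) f:=c

Derivation:
step 1: unify (List c -> List d) ~ a  [subst: {-} | 2 pending]
  bind a := (List c -> List d)
step 2: unify e ~ (d -> List Bool)  [subst: {a:=(List c -> List d)} | 1 pending]
  bind e := (d -> List Bool)
step 3: unify f ~ c  [subst: {a:=(List c -> List d), e:=(d -> List Bool)} | 0 pending]
  bind f := c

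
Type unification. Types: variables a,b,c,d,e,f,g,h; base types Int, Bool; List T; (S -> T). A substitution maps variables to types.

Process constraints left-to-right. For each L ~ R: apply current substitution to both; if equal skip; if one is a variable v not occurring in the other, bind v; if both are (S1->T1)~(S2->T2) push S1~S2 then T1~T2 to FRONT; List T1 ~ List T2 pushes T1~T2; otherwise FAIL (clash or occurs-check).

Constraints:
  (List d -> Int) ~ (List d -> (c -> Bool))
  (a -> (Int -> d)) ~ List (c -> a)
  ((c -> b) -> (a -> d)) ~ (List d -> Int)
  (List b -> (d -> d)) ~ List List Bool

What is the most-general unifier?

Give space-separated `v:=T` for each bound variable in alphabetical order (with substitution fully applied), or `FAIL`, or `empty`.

Answer: FAIL

Derivation:
step 1: unify (List d -> Int) ~ (List d -> (c -> Bool))  [subst: {-} | 3 pending]
  -> decompose arrow: push List d~List d, Int~(c -> Bool)
step 2: unify List d ~ List d  [subst: {-} | 4 pending]
  -> identical, skip
step 3: unify Int ~ (c -> Bool)  [subst: {-} | 3 pending]
  clash: Int vs (c -> Bool)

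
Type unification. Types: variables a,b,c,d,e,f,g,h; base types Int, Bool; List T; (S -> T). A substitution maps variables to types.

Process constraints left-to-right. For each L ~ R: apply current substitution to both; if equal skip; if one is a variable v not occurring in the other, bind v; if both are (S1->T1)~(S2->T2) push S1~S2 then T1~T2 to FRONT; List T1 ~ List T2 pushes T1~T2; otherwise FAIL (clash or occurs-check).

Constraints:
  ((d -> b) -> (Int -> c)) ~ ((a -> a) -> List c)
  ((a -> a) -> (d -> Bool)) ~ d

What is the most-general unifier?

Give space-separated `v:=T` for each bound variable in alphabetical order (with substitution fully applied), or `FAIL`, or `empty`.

step 1: unify ((d -> b) -> (Int -> c)) ~ ((a -> a) -> List c)  [subst: {-} | 1 pending]
  -> decompose arrow: push (d -> b)~(a -> a), (Int -> c)~List c
step 2: unify (d -> b) ~ (a -> a)  [subst: {-} | 2 pending]
  -> decompose arrow: push d~a, b~a
step 3: unify d ~ a  [subst: {-} | 3 pending]
  bind d := a
step 4: unify b ~ a  [subst: {d:=a} | 2 pending]
  bind b := a
step 5: unify (Int -> c) ~ List c  [subst: {d:=a, b:=a} | 1 pending]
  clash: (Int -> c) vs List c

Answer: FAIL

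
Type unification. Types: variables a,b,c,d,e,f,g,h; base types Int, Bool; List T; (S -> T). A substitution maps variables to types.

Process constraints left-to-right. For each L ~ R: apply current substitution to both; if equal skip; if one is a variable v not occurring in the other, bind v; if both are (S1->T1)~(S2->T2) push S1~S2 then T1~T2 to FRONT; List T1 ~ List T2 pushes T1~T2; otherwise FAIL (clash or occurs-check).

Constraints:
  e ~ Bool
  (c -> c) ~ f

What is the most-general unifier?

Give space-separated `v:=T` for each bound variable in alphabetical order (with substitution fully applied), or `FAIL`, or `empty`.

step 1: unify e ~ Bool  [subst: {-} | 1 pending]
  bind e := Bool
step 2: unify (c -> c) ~ f  [subst: {e:=Bool} | 0 pending]
  bind f := (c -> c)

Answer: e:=Bool f:=(c -> c)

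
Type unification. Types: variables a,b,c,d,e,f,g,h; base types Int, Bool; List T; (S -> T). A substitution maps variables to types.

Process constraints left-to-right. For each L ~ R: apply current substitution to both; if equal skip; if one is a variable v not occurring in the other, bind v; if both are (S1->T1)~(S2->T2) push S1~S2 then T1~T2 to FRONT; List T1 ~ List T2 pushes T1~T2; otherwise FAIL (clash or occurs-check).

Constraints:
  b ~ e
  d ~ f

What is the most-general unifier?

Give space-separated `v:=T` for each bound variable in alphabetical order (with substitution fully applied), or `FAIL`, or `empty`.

step 1: unify b ~ e  [subst: {-} | 1 pending]
  bind b := e
step 2: unify d ~ f  [subst: {b:=e} | 0 pending]
  bind d := f

Answer: b:=e d:=f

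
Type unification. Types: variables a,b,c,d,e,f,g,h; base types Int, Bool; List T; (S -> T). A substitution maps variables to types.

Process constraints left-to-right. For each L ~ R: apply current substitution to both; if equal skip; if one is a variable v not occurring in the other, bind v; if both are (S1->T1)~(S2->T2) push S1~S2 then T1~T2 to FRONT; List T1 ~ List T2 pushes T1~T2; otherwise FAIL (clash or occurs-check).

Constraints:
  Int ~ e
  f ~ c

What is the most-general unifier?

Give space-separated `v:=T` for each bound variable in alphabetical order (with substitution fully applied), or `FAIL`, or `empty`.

Answer: e:=Int f:=c

Derivation:
step 1: unify Int ~ e  [subst: {-} | 1 pending]
  bind e := Int
step 2: unify f ~ c  [subst: {e:=Int} | 0 pending]
  bind f := c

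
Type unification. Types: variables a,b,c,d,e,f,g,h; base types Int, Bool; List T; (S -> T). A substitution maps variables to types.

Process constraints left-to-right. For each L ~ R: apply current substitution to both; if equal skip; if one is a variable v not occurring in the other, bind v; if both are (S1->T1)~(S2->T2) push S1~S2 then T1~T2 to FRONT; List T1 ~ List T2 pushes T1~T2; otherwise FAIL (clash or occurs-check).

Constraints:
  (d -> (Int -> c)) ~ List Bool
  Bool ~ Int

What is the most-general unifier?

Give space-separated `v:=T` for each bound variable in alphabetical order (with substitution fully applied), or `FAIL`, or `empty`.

step 1: unify (d -> (Int -> c)) ~ List Bool  [subst: {-} | 1 pending]
  clash: (d -> (Int -> c)) vs List Bool

Answer: FAIL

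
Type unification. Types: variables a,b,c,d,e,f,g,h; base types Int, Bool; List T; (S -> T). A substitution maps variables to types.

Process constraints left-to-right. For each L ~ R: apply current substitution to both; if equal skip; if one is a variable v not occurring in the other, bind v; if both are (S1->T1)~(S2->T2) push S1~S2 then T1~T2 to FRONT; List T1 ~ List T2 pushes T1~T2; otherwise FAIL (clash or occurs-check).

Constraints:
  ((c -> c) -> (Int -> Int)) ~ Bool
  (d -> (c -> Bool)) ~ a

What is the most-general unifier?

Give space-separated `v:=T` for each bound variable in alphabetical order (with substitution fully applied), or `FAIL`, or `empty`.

Answer: FAIL

Derivation:
step 1: unify ((c -> c) -> (Int -> Int)) ~ Bool  [subst: {-} | 1 pending]
  clash: ((c -> c) -> (Int -> Int)) vs Bool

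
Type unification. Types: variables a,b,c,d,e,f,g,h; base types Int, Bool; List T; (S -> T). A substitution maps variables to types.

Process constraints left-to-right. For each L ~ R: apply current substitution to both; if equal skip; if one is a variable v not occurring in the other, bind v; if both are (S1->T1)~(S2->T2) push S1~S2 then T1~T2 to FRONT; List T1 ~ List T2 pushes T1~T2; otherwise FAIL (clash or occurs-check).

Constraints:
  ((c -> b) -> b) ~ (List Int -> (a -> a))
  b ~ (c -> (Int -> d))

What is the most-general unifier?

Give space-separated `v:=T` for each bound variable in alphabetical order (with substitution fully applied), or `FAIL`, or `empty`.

Answer: FAIL

Derivation:
step 1: unify ((c -> b) -> b) ~ (List Int -> (a -> a))  [subst: {-} | 1 pending]
  -> decompose arrow: push (c -> b)~List Int, b~(a -> a)
step 2: unify (c -> b) ~ List Int  [subst: {-} | 2 pending]
  clash: (c -> b) vs List Int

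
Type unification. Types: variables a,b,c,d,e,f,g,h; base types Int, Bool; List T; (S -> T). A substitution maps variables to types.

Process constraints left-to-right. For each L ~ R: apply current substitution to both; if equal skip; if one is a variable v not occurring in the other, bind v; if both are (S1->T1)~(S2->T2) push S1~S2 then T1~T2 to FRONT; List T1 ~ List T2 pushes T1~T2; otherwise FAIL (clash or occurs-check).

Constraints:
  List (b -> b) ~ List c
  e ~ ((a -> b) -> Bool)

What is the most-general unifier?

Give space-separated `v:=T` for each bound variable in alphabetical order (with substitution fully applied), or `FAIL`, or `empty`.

step 1: unify List (b -> b) ~ List c  [subst: {-} | 1 pending]
  -> decompose List: push (b -> b)~c
step 2: unify (b -> b) ~ c  [subst: {-} | 1 pending]
  bind c := (b -> b)
step 3: unify e ~ ((a -> b) -> Bool)  [subst: {c:=(b -> b)} | 0 pending]
  bind e := ((a -> b) -> Bool)

Answer: c:=(b -> b) e:=((a -> b) -> Bool)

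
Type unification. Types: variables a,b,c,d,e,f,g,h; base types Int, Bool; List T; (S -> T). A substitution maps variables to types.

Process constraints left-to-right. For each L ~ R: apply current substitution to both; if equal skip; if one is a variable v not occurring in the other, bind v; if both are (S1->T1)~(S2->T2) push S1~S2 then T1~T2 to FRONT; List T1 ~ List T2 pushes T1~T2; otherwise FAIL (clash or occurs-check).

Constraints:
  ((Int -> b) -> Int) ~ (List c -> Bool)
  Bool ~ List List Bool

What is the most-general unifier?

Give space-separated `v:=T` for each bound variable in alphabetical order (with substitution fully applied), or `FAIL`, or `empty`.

Answer: FAIL

Derivation:
step 1: unify ((Int -> b) -> Int) ~ (List c -> Bool)  [subst: {-} | 1 pending]
  -> decompose arrow: push (Int -> b)~List c, Int~Bool
step 2: unify (Int -> b) ~ List c  [subst: {-} | 2 pending]
  clash: (Int -> b) vs List c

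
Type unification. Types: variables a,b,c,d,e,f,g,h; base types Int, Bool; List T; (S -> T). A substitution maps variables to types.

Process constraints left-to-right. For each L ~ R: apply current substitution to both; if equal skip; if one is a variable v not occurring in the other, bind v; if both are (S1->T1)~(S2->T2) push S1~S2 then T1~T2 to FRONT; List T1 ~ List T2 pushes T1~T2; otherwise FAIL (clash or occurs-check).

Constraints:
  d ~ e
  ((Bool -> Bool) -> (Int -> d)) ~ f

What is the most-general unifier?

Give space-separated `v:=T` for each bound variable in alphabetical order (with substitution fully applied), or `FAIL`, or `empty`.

step 1: unify d ~ e  [subst: {-} | 1 pending]
  bind d := e
step 2: unify ((Bool -> Bool) -> (Int -> e)) ~ f  [subst: {d:=e} | 0 pending]
  bind f := ((Bool -> Bool) -> (Int -> e))

Answer: d:=e f:=((Bool -> Bool) -> (Int -> e))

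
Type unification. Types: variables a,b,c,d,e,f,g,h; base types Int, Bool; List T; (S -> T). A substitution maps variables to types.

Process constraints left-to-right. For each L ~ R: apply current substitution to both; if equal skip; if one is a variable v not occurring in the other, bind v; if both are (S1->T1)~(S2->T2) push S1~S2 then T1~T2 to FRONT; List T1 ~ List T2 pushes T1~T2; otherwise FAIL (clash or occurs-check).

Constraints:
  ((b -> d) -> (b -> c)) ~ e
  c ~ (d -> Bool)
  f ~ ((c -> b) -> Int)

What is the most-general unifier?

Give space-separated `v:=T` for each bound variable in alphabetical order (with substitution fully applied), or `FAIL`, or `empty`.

Answer: c:=(d -> Bool) e:=((b -> d) -> (b -> (d -> Bool))) f:=(((d -> Bool) -> b) -> Int)

Derivation:
step 1: unify ((b -> d) -> (b -> c)) ~ e  [subst: {-} | 2 pending]
  bind e := ((b -> d) -> (b -> c))
step 2: unify c ~ (d -> Bool)  [subst: {e:=((b -> d) -> (b -> c))} | 1 pending]
  bind c := (d -> Bool)
step 3: unify f ~ (((d -> Bool) -> b) -> Int)  [subst: {e:=((b -> d) -> (b -> c)), c:=(d -> Bool)} | 0 pending]
  bind f := (((d -> Bool) -> b) -> Int)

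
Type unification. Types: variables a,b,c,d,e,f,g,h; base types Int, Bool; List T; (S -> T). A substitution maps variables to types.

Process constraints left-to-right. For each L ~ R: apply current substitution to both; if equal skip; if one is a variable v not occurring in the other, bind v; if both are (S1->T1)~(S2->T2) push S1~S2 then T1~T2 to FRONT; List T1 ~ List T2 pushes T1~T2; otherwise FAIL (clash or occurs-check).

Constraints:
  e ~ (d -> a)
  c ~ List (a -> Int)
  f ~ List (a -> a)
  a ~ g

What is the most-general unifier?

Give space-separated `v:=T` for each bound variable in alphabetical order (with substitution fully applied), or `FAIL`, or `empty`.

step 1: unify e ~ (d -> a)  [subst: {-} | 3 pending]
  bind e := (d -> a)
step 2: unify c ~ List (a -> Int)  [subst: {e:=(d -> a)} | 2 pending]
  bind c := List (a -> Int)
step 3: unify f ~ List (a -> a)  [subst: {e:=(d -> a), c:=List (a -> Int)} | 1 pending]
  bind f := List (a -> a)
step 4: unify a ~ g  [subst: {e:=(d -> a), c:=List (a -> Int), f:=List (a -> a)} | 0 pending]
  bind a := g

Answer: a:=g c:=List (g -> Int) e:=(d -> g) f:=List (g -> g)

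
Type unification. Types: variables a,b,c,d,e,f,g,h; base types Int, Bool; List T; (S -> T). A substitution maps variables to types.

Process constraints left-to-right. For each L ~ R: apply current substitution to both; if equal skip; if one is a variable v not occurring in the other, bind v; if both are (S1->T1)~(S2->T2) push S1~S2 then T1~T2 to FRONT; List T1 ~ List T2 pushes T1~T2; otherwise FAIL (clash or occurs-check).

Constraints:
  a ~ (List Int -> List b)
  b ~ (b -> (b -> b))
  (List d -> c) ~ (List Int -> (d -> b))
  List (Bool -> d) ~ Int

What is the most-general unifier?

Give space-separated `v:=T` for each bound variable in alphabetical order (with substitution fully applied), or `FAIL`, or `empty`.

step 1: unify a ~ (List Int -> List b)  [subst: {-} | 3 pending]
  bind a := (List Int -> List b)
step 2: unify b ~ (b -> (b -> b))  [subst: {a:=(List Int -> List b)} | 2 pending]
  occurs-check fail: b in (b -> (b -> b))

Answer: FAIL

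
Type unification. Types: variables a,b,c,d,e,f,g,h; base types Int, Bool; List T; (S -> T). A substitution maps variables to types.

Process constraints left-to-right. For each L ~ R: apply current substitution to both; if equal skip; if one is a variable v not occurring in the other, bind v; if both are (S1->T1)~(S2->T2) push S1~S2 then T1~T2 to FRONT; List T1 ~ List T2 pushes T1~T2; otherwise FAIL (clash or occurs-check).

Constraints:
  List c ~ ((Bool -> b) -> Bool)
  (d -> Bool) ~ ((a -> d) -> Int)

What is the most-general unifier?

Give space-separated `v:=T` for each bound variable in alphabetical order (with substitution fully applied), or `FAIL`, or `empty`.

Answer: FAIL

Derivation:
step 1: unify List c ~ ((Bool -> b) -> Bool)  [subst: {-} | 1 pending]
  clash: List c vs ((Bool -> b) -> Bool)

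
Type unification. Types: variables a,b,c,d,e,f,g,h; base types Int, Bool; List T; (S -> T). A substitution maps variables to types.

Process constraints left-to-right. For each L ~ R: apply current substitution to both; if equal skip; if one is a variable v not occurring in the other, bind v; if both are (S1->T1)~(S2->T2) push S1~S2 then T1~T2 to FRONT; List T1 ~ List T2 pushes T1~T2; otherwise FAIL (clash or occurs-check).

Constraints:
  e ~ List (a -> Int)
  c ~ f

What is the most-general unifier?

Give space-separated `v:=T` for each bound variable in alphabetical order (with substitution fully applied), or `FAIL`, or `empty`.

Answer: c:=f e:=List (a -> Int)

Derivation:
step 1: unify e ~ List (a -> Int)  [subst: {-} | 1 pending]
  bind e := List (a -> Int)
step 2: unify c ~ f  [subst: {e:=List (a -> Int)} | 0 pending]
  bind c := f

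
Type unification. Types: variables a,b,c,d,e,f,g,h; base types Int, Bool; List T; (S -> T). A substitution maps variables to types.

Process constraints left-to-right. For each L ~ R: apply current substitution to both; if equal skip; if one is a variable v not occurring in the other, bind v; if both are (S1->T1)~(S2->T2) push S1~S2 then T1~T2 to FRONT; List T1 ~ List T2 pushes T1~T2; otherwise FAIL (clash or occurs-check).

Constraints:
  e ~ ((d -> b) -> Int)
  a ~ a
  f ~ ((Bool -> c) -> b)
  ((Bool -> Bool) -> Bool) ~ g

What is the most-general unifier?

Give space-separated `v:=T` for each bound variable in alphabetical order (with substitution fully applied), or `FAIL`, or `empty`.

Answer: e:=((d -> b) -> Int) f:=((Bool -> c) -> b) g:=((Bool -> Bool) -> Bool)

Derivation:
step 1: unify e ~ ((d -> b) -> Int)  [subst: {-} | 3 pending]
  bind e := ((d -> b) -> Int)
step 2: unify a ~ a  [subst: {e:=((d -> b) -> Int)} | 2 pending]
  -> identical, skip
step 3: unify f ~ ((Bool -> c) -> b)  [subst: {e:=((d -> b) -> Int)} | 1 pending]
  bind f := ((Bool -> c) -> b)
step 4: unify ((Bool -> Bool) -> Bool) ~ g  [subst: {e:=((d -> b) -> Int), f:=((Bool -> c) -> b)} | 0 pending]
  bind g := ((Bool -> Bool) -> Bool)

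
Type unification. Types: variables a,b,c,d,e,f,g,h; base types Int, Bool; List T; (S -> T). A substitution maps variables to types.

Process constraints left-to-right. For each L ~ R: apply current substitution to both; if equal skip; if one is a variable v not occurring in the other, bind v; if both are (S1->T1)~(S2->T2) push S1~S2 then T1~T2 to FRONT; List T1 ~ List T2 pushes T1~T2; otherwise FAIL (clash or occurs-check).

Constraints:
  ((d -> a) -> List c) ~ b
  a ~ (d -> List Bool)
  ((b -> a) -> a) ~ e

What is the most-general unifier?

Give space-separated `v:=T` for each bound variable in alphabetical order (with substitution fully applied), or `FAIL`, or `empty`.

step 1: unify ((d -> a) -> List c) ~ b  [subst: {-} | 2 pending]
  bind b := ((d -> a) -> List c)
step 2: unify a ~ (d -> List Bool)  [subst: {b:=((d -> a) -> List c)} | 1 pending]
  bind a := (d -> List Bool)
step 3: unify ((((d -> (d -> List Bool)) -> List c) -> (d -> List Bool)) -> (d -> List Bool)) ~ e  [subst: {b:=((d -> a) -> List c), a:=(d -> List Bool)} | 0 pending]
  bind e := ((((d -> (d -> List Bool)) -> List c) -> (d -> List Bool)) -> (d -> List Bool))

Answer: a:=(d -> List Bool) b:=((d -> (d -> List Bool)) -> List c) e:=((((d -> (d -> List Bool)) -> List c) -> (d -> List Bool)) -> (d -> List Bool))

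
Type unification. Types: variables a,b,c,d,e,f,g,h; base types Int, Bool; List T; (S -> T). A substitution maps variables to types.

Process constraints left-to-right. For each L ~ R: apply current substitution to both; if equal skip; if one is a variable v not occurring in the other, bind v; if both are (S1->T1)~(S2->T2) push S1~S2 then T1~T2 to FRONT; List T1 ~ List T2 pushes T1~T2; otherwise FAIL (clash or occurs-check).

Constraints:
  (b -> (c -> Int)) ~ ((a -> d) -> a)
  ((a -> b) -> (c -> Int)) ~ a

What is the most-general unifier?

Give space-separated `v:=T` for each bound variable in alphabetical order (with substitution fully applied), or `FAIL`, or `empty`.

Answer: FAIL

Derivation:
step 1: unify (b -> (c -> Int)) ~ ((a -> d) -> a)  [subst: {-} | 1 pending]
  -> decompose arrow: push b~(a -> d), (c -> Int)~a
step 2: unify b ~ (a -> d)  [subst: {-} | 2 pending]
  bind b := (a -> d)
step 3: unify (c -> Int) ~ a  [subst: {b:=(a -> d)} | 1 pending]
  bind a := (c -> Int)
step 4: unify (((c -> Int) -> ((c -> Int) -> d)) -> (c -> Int)) ~ (c -> Int)  [subst: {b:=(a -> d), a:=(c -> Int)} | 0 pending]
  -> decompose arrow: push ((c -> Int) -> ((c -> Int) -> d))~c, (c -> Int)~Int
step 5: unify ((c -> Int) -> ((c -> Int) -> d)) ~ c  [subst: {b:=(a -> d), a:=(c -> Int)} | 1 pending]
  occurs-check fail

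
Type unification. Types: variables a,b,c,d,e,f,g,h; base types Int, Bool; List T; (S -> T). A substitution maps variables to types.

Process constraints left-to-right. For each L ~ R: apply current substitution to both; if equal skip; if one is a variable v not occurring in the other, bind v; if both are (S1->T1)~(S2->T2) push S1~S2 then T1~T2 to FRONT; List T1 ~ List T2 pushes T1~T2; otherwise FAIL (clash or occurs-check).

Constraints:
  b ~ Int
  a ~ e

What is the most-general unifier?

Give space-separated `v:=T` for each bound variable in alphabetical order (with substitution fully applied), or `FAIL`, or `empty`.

step 1: unify b ~ Int  [subst: {-} | 1 pending]
  bind b := Int
step 2: unify a ~ e  [subst: {b:=Int} | 0 pending]
  bind a := e

Answer: a:=e b:=Int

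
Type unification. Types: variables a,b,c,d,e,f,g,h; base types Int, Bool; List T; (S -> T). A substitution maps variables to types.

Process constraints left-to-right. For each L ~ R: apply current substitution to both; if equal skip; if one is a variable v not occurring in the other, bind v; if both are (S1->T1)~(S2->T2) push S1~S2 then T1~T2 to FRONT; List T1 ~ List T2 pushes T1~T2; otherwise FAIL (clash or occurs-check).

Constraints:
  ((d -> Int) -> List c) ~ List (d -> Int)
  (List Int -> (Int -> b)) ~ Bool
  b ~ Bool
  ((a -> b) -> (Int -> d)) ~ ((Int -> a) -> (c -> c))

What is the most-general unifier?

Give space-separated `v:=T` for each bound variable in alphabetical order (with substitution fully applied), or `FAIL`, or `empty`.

step 1: unify ((d -> Int) -> List c) ~ List (d -> Int)  [subst: {-} | 3 pending]
  clash: ((d -> Int) -> List c) vs List (d -> Int)

Answer: FAIL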